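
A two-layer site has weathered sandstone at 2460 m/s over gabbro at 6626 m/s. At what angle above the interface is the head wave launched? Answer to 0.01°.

At critical incidence the refracted ray runs along the interface (θ₂ = 90°), so sin θ_c = V₁/V₂.
θ_c = arcsin(2460/6626) = arcsin 0.3713 = 21.79°.
Measured from the interface: 90° − 21.79° = 68.21°.

68.21°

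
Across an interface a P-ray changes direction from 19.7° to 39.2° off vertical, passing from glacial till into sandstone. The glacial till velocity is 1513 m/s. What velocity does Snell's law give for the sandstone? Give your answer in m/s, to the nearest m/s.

sin 19.7° = 0.3371; sin 39.2° = 0.6320.
V₂ = V₁·(sin θ₂/sin θ₁) = 1513·(0.6320/0.3371) = 2836.77 m/s.

2837 m/s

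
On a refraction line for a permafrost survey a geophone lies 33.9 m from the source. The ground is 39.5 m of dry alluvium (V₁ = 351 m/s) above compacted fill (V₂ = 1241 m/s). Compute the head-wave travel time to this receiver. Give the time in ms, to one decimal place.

θ_c = arcsin(V₁/V₂) = arcsin(351/1241) = 16.43°, cos θ_c = 0.9592.
Intercept time tᵢ = 2h cos θ_c / V₁ = 2·39.5·0.9592/351 = 0.21588 s.
t = x/V₂ + tᵢ = 33.9/1241 + 0.21588 = 0.24320 s.

243.2 ms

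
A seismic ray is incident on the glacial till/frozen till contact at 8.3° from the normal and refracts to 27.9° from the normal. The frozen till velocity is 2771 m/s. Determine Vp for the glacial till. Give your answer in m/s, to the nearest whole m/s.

855 m/s

sin 8.3° = 0.1444; sin 27.9° = 0.4679.
V₁ = V₂·(sin θ₁/sin θ₂) = 2771·(0.1444/0.4679) = 854.85 m/s.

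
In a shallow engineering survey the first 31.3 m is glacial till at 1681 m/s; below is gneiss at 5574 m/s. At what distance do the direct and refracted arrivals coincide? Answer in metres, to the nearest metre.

85 m

θ_c = arcsin(1681/5574) = 17.55°, so cos θ_c = 0.9534 and tᵢ = 2h cos θ_c/V₁ = 0.0355 s.
At crossover x/V₁ = x/V₂ + tᵢ ⇒ x = tᵢ/(1/V₁ − 1/V₂) = 0.03551/(5.9488e-04 − 1.7940e-04) = 85.46 m.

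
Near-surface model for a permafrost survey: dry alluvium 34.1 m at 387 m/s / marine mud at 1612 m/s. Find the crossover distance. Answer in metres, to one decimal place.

θ_c = arcsin(387/1612) = 13.89°, so cos θ_c = 0.9708 and tᵢ = 2h cos θ_c/V₁ = 0.1711 s.
At crossover x/V₁ = x/V₂ + tᵢ ⇒ x = tᵢ/(1/V₁ − 1/V₂) = 0.17107/(2.5840e-03 − 6.2035e-04) = 87.12 m.

87.1 m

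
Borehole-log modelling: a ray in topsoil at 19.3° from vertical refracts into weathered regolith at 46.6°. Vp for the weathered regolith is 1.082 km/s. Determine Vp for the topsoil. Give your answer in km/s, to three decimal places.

0.492 km/s

Snell's law: sin 19.3°/V₁ = sin 46.6°/V₂.
V₁ = V₂·sin 19.3°/sin 46.6° = 1.082 × 0.4549 = 0.492 km/s.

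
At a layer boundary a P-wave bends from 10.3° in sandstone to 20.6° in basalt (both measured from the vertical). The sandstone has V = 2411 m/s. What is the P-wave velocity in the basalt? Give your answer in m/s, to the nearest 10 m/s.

4740 m/s

sin 10.3° = 0.1788; sin 20.6° = 0.3518.
V₂ = V₁·(sin θ₂/sin θ₁) = 2411·(0.3518/0.1788) = 4744.29 m/s.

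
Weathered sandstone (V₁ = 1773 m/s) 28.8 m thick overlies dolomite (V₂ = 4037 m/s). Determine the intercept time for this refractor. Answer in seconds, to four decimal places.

0.0292 s

tᵢ = 2h·√(V₂²−V₁²)/(V₁V₂).
√(V₂²−V₁²) = √(4037²−1773²) = 3626.8 m/s.
tᵢ = 2·28.8·3626.8/(1773·4037) = 0.02919 s.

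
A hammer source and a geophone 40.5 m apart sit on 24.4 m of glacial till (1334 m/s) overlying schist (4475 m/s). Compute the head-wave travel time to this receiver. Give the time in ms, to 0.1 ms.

t = x/V₂ + 2h·√(V₂²−V₁²)/(V₁V₂).
√(V₂²−V₁²) = √(4475²−1334²) = 4271.5 m/s; delay term = 2·24.4·4271.5/(1334·4475) = 0.03492 s.
t = 40.5/4475 + 0.03492 = 0.04397 s.

44.0 ms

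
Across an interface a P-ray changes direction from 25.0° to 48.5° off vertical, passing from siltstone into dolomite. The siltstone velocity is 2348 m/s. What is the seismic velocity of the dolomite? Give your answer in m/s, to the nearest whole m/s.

Snell's law: sin 25.0°/V₁ = sin 48.5°/V₂.
V₂ = V₁·sin 48.5°/sin 25.0° = 2348 × 1.7722 = 4161.08 m/s.

4161 m/s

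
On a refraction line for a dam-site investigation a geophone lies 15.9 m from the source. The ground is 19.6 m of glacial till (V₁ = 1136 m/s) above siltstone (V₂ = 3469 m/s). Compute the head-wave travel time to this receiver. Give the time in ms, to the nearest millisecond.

t = x/V₂ + 2h·√(V₂²−V₁²)/(V₁V₂).
√(V₂²−V₁²) = √(3469²−1136²) = 3277.7 m/s; delay term = 2·19.6·3277.7/(1136·3469) = 0.03260 s.
t = 15.9/3469 + 0.03260 = 0.03719 s.

37 ms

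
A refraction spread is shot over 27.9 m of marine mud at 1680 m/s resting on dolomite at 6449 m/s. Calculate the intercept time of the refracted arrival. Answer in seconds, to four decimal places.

tᵢ = 2h·√(V₂²−V₁²)/(V₁V₂).
√(V₂²−V₁²) = √(6449²−1680²) = 6226.3 m/s.
tᵢ = 2·27.9·6226.3/(1680·6449) = 0.03207 s.

0.0321 s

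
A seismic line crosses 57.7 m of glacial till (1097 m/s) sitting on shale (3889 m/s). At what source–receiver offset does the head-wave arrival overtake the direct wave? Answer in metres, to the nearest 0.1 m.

x_cross = 2h·√((V₂+V₁)/(V₂−V₁)).
(V₂+V₁)/(V₂−V₁) = (3889+1097)/(3889−1097) = 1.7858; √ = 1.3363.
x_cross = 2·57.7·1.3363 = 154.21 m.

154.2 m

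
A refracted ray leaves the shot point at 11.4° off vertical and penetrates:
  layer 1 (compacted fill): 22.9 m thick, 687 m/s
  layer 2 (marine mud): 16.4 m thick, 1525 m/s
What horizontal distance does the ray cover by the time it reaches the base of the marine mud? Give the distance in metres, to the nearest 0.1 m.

Apply Snell's law at each interface; in layer i the horizontal offset is hᵢ·tan θᵢ.
Layer 1: θ = 11.40°; offset = 22.9·tan 11.40° = 4.617 m.
Layer 2: sin θ = 1525·sin 11.4°/687 = 0.4388, θ = 26.02°; offset = 16.4·tan 26.02° = 8.008 m.
Σ offsets = 12.625 m.

12.6 m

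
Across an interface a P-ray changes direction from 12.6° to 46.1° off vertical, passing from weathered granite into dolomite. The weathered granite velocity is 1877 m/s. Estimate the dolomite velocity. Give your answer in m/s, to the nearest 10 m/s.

6200 m/s

sin 12.6° = 0.2181; sin 46.1° = 0.7206.
V₂ = V₁·(sin θ₂/sin θ₁) = 1877·(0.7206/0.2181) = 6199.94 m/s.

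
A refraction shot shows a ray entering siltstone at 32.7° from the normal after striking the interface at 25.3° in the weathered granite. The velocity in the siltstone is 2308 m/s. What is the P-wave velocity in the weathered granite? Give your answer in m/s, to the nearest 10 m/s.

1830 m/s

Snell's law: sin 25.3°/V₁ = sin 32.7°/V₂.
V₁ = V₂·sin 25.3°/sin 32.7° = 2308 × 0.7911 = 1825.75 m/s.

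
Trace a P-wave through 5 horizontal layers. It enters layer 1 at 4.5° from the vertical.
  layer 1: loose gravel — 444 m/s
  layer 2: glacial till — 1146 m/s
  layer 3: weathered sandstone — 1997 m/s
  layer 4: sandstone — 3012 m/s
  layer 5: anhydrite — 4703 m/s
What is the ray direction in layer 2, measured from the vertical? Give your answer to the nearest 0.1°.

11.7°

Ray parameter p = sin 4.5° / 444 = 1.7671e-04 s/m.
sin θ_2 = p·V_2 = 1.7671e-04 × 1146 = 0.2025.
θ_2 = 11.68° from the vertical.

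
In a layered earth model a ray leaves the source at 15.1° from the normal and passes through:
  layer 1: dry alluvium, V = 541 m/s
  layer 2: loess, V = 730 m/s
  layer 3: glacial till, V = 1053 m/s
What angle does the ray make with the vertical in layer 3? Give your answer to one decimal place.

Snell's law across each interface conserves sin θ / V, so sin θ_3 = V_3·sin θ₁/V₁.
sin θ_3 = 1053 × sin 15.1° / 541 = 0.5070.
θ_3 = 30.47° from the vertical.

30.5°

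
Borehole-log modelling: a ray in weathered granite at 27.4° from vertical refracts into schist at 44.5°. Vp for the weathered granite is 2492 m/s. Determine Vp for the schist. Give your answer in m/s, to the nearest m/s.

3795 m/s

sin 27.4° = 0.4602; sin 44.5° = 0.7009.
V₂ = V₁·(sin θ₂/sin θ₁) = 2492·(0.7009/0.4602) = 3795.45 m/s.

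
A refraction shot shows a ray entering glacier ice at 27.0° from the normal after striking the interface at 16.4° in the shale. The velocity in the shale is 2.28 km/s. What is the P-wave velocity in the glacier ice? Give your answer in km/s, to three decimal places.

3.666 km/s

Snell's law: sin 16.4°/V₁ = sin 27.0°/V₂.
V₂ = V₁·sin 27.0°/sin 16.4° = 2.28 × 1.6079 = 3.666 km/s.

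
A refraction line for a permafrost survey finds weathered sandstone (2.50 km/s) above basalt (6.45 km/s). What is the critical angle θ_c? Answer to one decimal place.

At critical incidence the refracted ray runs along the interface (θ₂ = 90°), so sin θ_c = V₁/V₂.
θ_c = arcsin(2.50/6.45) = arcsin 0.3876 = 22.81°.

22.8°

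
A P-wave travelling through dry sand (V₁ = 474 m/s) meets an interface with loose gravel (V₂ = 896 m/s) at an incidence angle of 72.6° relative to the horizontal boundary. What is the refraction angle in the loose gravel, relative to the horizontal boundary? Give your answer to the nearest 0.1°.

Convert to the normal: θ₁ = 90° − 72.6° = 17.4°.
Snell's law: sin θ₂ = (V₂/V₁)·sin θ₁ = (896/474)·sin 17.4° = 0.5653.
θ₂ = sin⁻¹(0.5653) = 34.42° (from vertical).
From the interface: 90° − 34.42° = 55.58°.

55.6°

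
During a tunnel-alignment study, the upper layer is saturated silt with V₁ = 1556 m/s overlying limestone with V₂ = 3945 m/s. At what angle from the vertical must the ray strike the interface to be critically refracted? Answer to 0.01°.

At critical incidence the refracted ray runs along the interface (θ₂ = 90°), so sin θ_c = V₁/V₂.
θ_c = arcsin(1556/3945) = arcsin 0.3944 = 23.23°.

23.23°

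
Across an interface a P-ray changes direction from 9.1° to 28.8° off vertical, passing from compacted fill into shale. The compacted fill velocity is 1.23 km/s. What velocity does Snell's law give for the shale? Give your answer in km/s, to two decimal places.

3.75 km/s

Snell's law: sin 9.1°/V₁ = sin 28.8°/V₂.
V₂ = V₁·sin 28.8°/sin 9.1° = 1.23 × 3.0460 = 3.75 km/s.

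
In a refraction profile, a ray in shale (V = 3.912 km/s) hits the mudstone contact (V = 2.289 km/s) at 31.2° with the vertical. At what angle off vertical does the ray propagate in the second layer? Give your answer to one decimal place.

Snell's law: sin θ₂ = (V₂/V₁)·sin θ₁ = (2.289/3.912)·sin 31.2° = 0.3031.
θ₂ = sin⁻¹(0.3031) = 17.64° (from vertical).

17.6°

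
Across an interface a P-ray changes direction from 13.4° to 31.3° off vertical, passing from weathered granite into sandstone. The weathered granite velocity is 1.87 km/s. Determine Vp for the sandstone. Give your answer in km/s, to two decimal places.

4.19 km/s

Snell's law: sin 13.4°/V₁ = sin 31.3°/V₂.
V₂ = V₁·sin 31.3°/sin 13.4° = 1.87 × 2.2417 = 4.19 km/s.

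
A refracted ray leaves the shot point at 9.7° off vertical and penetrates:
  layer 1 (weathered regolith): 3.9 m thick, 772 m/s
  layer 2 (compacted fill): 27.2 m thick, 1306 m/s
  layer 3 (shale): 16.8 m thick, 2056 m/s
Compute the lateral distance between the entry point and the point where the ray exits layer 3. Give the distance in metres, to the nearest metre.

17 m

p = sin θ₁/V₁ = sin 9.7°/772 = 2.1825e-04 s/m is conserved through the stack.
Layer 1: θ = 9.70°; offset = 3.9·tan 9.70° = 0.667 m.
Layer 2: sin θ = p·1306 = 0.2850 → θ = 16.56°; offset = 27.2·tan 16.56° = 8.088 m.
Layer 3: sin θ = p·2056 = 0.4487 → θ = 26.66°; offset = 16.8·tan 26.66° = 8.435 m.
Total horizontal offset = 17.191 m.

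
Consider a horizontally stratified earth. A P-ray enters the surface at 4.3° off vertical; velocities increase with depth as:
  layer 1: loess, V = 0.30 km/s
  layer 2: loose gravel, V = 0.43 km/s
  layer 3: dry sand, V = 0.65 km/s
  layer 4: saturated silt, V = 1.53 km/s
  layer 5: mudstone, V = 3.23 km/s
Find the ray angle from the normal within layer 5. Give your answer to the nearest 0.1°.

53.8°

Snell's law across each interface conserves sin θ / V, so sin θ_5 = V_5·sin θ₁/V₁.
sin θ_5 = 3.23 × sin 4.3° / 0.30 = 0.8073.
θ_5 = 53.83° from the vertical.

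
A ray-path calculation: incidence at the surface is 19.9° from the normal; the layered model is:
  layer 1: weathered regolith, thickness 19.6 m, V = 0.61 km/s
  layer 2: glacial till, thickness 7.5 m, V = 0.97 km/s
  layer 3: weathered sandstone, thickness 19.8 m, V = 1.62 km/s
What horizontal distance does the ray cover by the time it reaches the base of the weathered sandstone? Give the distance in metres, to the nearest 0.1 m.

Apply Snell's law at each interface; in layer i the horizontal offset is hᵢ·tan θᵢ.
Layer 1: θ = 19.90°; offset = 19.6·tan 19.90° = 7.095 m.
Layer 2: sin θ = 0.97·sin 19.9°/0.61 = 0.5413, θ = 32.77°; offset = 7.5·tan 32.77° = 4.828 m.
Layer 3: sin θ = 1.62·sin 19.9°/0.61 = 0.9040, θ = 64.68°; offset = 19.8·tan 64.68° = 41.856 m.
Total horizontal offset = 53.779 m.

53.8 m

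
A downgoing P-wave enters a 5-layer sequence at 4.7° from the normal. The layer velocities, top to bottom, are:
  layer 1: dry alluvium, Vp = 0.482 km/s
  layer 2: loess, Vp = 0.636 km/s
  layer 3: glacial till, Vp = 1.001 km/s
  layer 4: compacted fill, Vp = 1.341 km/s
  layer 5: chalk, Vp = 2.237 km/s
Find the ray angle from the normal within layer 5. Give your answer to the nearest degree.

Snell's law across each interface conserves sin θ / V, so sin θ_5 = V_5·sin θ₁/V₁.
sin θ_5 = 2.237 × sin 4.7° / 0.482 = 0.3803.
θ_5 = arcsin 0.3803 = 22.35°.

22°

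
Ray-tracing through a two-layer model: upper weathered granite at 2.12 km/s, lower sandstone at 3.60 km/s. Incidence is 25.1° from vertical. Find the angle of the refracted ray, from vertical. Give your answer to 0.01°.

Snell's law: sin θ₂ = (V₂/V₁)·sin θ₁ = (3.60/2.12)·sin 25.1° = 0.7203.
θ₂ = arcsin 0.7203 = 46.08° from the normal.

46.08°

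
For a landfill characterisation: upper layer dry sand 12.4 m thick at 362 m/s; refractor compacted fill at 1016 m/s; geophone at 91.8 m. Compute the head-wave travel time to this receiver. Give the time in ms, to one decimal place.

t = x/V₂ + 2h·√(V₂²−V₁²)/(V₁V₂).
√(V₂²−V₁²) = √(1016²−362²) = 949.3 m/s; delay term = 2·12.4·949.3/(362·1016) = 0.06401 s.
t = 91.8/1016 + 0.06401 = 0.15437 s.

154.4 ms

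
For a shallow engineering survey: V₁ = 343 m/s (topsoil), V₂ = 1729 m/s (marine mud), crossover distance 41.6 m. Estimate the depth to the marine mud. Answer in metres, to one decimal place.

17.0 m

h = (x_cross/2)·√((V₂−V₁)/(V₂+V₁)).
(V₂−V₁)/(V₂+V₁) = (1729−343)/(1729+343) = 0.6689; √ = 0.8179.
h = (41.6/2)·0.8179 = 17.01 m.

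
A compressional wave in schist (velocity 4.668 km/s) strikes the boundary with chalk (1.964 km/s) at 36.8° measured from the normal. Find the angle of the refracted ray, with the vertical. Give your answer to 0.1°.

14.6°

sin θ₁/V₁ = sin θ₂/V₂ ⇒ sin θ₂ = 1.964·sin 36.8°/4.668 = 1.964·0.5990/4.668 = 0.2520.
θ₂ = sin⁻¹(0.2520) = 14.60° (from vertical).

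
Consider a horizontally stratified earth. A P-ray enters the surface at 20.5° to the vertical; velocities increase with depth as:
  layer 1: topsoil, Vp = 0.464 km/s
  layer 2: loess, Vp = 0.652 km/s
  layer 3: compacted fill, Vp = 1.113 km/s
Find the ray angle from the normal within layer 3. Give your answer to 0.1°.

Ray parameter p = sin 20.5° / 0.464 = 7.5476e-01 s/km.
sin θ_3 = p·V_3 = 7.5476e-01 × 1.113 = 0.8400.
θ_3 = arcsin 0.8400 = 57.14°.

57.1°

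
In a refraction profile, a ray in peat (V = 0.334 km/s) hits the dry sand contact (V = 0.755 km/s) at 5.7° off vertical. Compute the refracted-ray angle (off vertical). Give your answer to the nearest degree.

sin θ₁/V₁ = sin θ₂/V₂ ⇒ sin θ₂ = 0.755·sin 5.7°/0.334 = 0.755·0.0993/0.334 = 0.2245.
θ₂ = sin⁻¹(0.2245) = 12.97° (from vertical).

13°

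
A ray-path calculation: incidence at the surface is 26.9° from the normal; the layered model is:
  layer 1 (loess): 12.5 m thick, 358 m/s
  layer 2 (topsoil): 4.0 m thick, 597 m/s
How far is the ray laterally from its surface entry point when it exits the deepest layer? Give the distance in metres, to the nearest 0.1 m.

Apply Snell's law at each interface; in layer i the horizontal offset is hᵢ·tan θᵢ.
Layer 1: θ = 26.90°; offset = 12.5·tan 26.90° = 6.342 m.
Layer 2: sin θ = 597·sin 26.9°/358 = 0.7545, θ = 48.98°; offset = 4.0·tan 48.98° = 4.598 m.
Summing the layer offsets gives 10.940 m.

10.9 m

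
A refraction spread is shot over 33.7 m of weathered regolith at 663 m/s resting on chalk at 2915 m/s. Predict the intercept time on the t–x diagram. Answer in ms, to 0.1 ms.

99.0 ms

θ_c = arcsin(V₁/V₂) = arcsin(663/2915) = 13.15°; cos θ_c = 0.9738.
tᵢ = 2h·cos θ_c / V₁ = 2·33.7·0.9738 / 663 = 0.09899 s.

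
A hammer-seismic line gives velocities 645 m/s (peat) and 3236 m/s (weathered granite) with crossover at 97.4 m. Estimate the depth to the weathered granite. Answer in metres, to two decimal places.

39.79 m

h = (x_cross/2)·√((V₂−V₁)/(V₂+V₁)).
(V₂−V₁)/(V₂+V₁) = (3236−645)/(3236+645) = 0.6676; √ = 0.8171.
h = (97.4/2)·0.8171 = 39.79 m.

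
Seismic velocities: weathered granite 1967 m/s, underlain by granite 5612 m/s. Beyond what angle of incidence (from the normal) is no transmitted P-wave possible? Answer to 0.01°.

20.52°

Critical incidence: sin θ_c = V₁/V₂ = 1967/5612 = 0.3505.
θ_c = arcsin 0.3505 = 20.52°.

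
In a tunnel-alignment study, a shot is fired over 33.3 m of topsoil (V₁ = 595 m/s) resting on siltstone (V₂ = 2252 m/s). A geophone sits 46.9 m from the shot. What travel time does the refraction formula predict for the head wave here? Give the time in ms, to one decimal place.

128.8 ms

θ_c = arcsin(V₁/V₂) = arcsin(595/2252) = 15.32°, cos θ_c = 0.9645.
Intercept time tᵢ = 2h cos θ_c / V₁ = 2·33.3·0.9645/595 = 0.10796 s.
t = x/V₂ + tᵢ = 46.9/2252 + 0.10796 = 0.12878 s.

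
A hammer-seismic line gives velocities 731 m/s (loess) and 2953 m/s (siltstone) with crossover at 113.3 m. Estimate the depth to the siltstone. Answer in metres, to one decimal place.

x_cross = 2h·√((V₂+V₁)/(V₂−V₁)) → h = x_cross / (2·√((V₂+V₁)/(V₂−V₁))).
√((V₂+V₁)/(V₂−V₁)) = √((2953+731)/(2953−731)) = 1.2876.
h = 113.3 / (2·1.2876) = 44.00 m.

44.0 m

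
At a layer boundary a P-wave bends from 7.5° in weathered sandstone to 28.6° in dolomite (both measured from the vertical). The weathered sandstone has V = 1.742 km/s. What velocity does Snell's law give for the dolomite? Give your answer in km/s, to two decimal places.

sin 7.5° = 0.1305; sin 28.6° = 0.4787.
V₂ = V₁·(sin θ₂/sin θ₁) = 1.742·(0.4787/0.1305) = 6.39 km/s.

6.39 km/s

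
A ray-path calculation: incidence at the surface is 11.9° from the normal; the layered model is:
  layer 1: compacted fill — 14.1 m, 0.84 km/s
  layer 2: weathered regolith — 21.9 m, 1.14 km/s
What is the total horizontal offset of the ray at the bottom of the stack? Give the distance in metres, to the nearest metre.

Ray parameter p = sin 11.9° / 0.84 km/s = 2.4548e-01 s/km.
Layer 1: θ = 11.90°; offset = 14.1·tan 11.90° = 2.971 m.
Layer 2: sin θ = p·1.14 = 0.2798 → θ = 16.25°; offset = 21.9·tan 16.25° = 6.384 m.
Σ offsets = 9.355 m.

9 m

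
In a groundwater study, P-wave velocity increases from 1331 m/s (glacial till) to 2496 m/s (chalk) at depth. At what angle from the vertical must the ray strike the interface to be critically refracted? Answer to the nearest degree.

Critical incidence: sin θ_c = V₁/V₂ = 1331/2496 = 0.5333.
θ_c = arcsin 0.5333 = 32.23°.

32°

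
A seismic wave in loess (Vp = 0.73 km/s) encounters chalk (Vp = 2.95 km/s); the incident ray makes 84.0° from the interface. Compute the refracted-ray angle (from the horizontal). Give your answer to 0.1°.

65.0°

Angle from the normal: 90° − 84.0° = 6.0°.
Snell's law: sin θ₂ = (V₂/V₁)·sin θ₁ = (2.95/0.73)·sin 6.0° = 0.4224.
θ₂ = arcsin 0.4224 = 24.99° from the normal.
From the interface: 90° − 24.99° = 65.01°.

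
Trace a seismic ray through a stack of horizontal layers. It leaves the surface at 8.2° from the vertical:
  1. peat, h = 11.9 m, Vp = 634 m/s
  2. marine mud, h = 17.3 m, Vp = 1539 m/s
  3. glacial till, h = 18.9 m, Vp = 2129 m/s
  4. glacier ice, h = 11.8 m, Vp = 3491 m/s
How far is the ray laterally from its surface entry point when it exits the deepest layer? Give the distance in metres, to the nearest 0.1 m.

p = sin θ₁/V₁ = sin 8.2°/634 = 2.2497e-04 s/m is conserved through the stack.
Layer 1: θ = 8.20°; offset = 11.9·tan 8.20° = 1.715 m.
Layer 2: sin θ = p·1539 = 0.3462 → θ = 20.26°; offset = 17.3·tan 20.26° = 6.385 m.
Layer 3: sin θ = p·2129 = 0.4790 → θ = 28.62°; offset = 18.9·tan 28.62° = 10.312 m.
Layer 4: sin θ = p·3491 = 0.7854 → θ = 51.75°; offset = 11.8·tan 51.75° = 14.970 m.
Σ offsets = 33.382 m.

33.4 m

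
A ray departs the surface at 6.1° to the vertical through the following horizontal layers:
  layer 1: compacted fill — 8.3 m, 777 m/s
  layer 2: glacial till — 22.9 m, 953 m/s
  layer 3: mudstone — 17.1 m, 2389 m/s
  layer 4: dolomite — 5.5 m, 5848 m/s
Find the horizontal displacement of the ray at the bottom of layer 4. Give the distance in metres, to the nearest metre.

Ray parameter p = sin 6.1° / 777 m/s = 1.3676e-04 s/m.
Layer 1: θ = 6.10°; offset = 8.3·tan 6.10° = 0.887 m.
Layer 2: sin θ = p·953 = 0.1303 → θ = 7.49°; offset = 22.9·tan 7.49° = 3.010 m.
Layer 3: sin θ = p·2389 = 0.3267 → θ = 19.07°; offset = 17.1·tan 19.07° = 5.911 m.
Layer 4: sin θ = p·5848 = 0.7998 → θ = 53.11°; offset = 5.5·tan 53.11° = 7.328 m.
Summing the layer offsets gives 17.137 m.

17 m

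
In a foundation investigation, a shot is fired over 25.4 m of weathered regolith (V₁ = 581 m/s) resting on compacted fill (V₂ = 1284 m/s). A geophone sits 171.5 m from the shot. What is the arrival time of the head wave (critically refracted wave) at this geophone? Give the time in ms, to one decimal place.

θ_c = arcsin(V₁/V₂) = arcsin(581/1284) = 26.90°, cos θ_c = 0.8918.
Intercept time tᵢ = 2h cos θ_c / V₁ = 2·25.4·0.8918/581 = 0.07797 s.
t = x/V₂ + tᵢ = 171.5/1284 + 0.07797 = 0.21154 s.

211.5 ms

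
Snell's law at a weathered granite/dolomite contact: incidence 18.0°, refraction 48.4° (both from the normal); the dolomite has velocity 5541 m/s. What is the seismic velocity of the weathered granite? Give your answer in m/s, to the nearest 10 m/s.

2290 m/s

Snell's law: sin 18.0°/V₁ = sin 48.4°/V₂.
V₁ = V₂·sin 18.0°/sin 48.4° = 5541 × 0.4132 = 2289.74 m/s.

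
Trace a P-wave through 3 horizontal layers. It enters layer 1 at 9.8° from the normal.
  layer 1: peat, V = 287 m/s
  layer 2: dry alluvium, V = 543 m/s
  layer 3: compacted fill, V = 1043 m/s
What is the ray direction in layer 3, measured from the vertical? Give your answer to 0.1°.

Snell's law across each interface conserves sin θ / V, so sin θ_3 = V_3·sin θ₁/V₁.
sin θ_3 = 1043 × sin 9.8° / 287 = 0.6186.
θ_3 = arcsin 0.6186 = 38.21°.

38.2°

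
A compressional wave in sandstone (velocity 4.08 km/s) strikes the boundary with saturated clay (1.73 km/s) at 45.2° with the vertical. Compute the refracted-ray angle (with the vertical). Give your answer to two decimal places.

17.51°

sin θ₁/V₁ = sin θ₂/V₂ ⇒ sin θ₂ = 1.73·sin 45.2°/4.08 = 1.73·0.7096/4.08 = 0.3009.
θ₂ = sin⁻¹(0.3009) = 17.51° (from vertical).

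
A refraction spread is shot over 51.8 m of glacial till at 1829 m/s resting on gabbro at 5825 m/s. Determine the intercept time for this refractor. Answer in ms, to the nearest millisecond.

54 ms

θ_c = arcsin(V₁/V₂) = arcsin(1829/5825) = 18.30°; cos θ_c = 0.9494.
tᵢ = 2h·cos θ_c / V₁ = 2·51.8·0.9494 / 1829 = 0.05378 s.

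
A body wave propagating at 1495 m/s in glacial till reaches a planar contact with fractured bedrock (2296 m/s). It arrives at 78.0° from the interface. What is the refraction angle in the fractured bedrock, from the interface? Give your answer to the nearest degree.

71°

Angle from the normal: 90° − 78.0° = 12.0°.
Snell's law: sin θ₂ = (V₂/V₁)·sin θ₁ = (2296/1495)·sin 12.0° = 0.3193.
θ₂ = sin⁻¹(0.3193) = 18.62° (from vertical).
From the interface: 90° − 18.62° = 71.38°.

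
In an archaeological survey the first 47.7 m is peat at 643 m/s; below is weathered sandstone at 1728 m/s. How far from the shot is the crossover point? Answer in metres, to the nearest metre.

141 m

x_cross = 2h·√((V₂+V₁)/(V₂−V₁)).
(V₂+V₁)/(V₂−V₁) = (1728+643)/(1728−643) = 2.1853; √ = 1.4783.
x_cross = 2·47.7·1.4783 = 141.03 m.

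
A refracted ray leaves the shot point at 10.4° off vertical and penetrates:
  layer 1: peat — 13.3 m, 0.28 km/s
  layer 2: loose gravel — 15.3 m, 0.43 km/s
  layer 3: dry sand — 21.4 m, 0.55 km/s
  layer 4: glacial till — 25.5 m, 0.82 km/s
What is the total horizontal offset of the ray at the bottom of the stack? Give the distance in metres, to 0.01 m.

30.85 m

Apply Snell's law at each interface; in layer i the horizontal offset is hᵢ·tan θᵢ.
Layer 1: θ = 10.40°; offset = 13.3·tan 10.40° = 2.4410 m.
Layer 2: sin θ = 0.43·sin 10.4°/0.28 = 0.2772, θ = 16.09°; offset = 15.3·tan 16.09° = 4.4146 m.
Layer 3: sin θ = 0.55·sin 10.4°/0.28 = 0.3546, θ = 20.77°; offset = 21.4·tan 20.77° = 8.1156 m.
Layer 4: sin θ = 0.82·sin 10.4°/0.28 = 0.5287, θ = 31.92°; offset = 25.5·tan 31.92° = 15.8817 m.
Summing the layer offsets gives 30.8529 m.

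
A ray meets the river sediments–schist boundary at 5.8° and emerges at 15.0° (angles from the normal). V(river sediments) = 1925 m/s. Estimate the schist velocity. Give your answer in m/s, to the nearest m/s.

4930 m/s

sin 5.8° = 0.1011; sin 15.0° = 0.2588.
V₂ = V₁·(sin θ₂/sin θ₁) = 1925·(0.2588/0.1011) = 4930.19 m/s.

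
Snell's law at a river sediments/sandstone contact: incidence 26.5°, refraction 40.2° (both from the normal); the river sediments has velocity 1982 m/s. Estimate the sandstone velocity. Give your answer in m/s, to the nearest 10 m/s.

Snell's law: sin 26.5°/V₁ = sin 40.2°/V₂.
V₂ = V₁·sin 40.2°/sin 26.5° = 1982 × 1.4466 = 2867.11 m/s.

2870 m/s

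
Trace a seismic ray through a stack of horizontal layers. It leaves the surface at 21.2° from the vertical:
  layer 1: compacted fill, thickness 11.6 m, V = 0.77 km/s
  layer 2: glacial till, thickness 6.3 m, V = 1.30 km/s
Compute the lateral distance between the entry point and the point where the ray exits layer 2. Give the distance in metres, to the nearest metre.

p = sin θ₁/V₁ = sin 21.2°/0.77 = 4.6964e-01 s/km is conserved through the stack.
Layer 1: θ = 21.20°; offset = 11.6·tan 21.20° = 4.499 m.
Layer 2: sin θ = p·1.30 = 0.6105 → θ = 37.63°; offset = 6.3·tan 37.63° = 4.857 m.
Summing the layer offsets gives 9.356 m.

9 m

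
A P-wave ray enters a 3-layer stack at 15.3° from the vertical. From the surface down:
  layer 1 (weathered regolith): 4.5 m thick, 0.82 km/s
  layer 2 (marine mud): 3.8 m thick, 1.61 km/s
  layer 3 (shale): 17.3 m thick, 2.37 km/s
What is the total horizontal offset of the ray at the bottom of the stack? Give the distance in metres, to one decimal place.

Apply Snell's law at each interface; in layer i the horizontal offset is hᵢ·tan θᵢ.
Layer 1: θ = 15.30°; offset = 4.5·tan 15.30° = 1.231 m.
Layer 2: sin θ = 1.61·sin 15.3°/0.82 = 0.5181, θ = 31.20°; offset = 3.8·tan 31.20° = 2.302 m.
Layer 3: sin θ = 2.37·sin 15.3°/0.82 = 0.7627, θ = 49.70°; offset = 17.3·tan 49.70° = 20.399 m.
Summing the layer offsets gives 23.932 m.

23.9 m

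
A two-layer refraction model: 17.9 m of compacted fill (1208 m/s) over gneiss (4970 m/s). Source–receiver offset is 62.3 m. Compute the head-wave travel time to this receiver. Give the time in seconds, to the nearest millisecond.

θ_c = arcsin(V₁/V₂) = arcsin(1208/4970) = 14.07°, cos θ_c = 0.9700.
Intercept time tᵢ = 2h cos θ_c / V₁ = 2·17.9·0.9700/1208 = 0.02875 s.
t = x/V₂ + tᵢ = 62.3/4970 + 0.02875 = 0.04128 s.

0.041 s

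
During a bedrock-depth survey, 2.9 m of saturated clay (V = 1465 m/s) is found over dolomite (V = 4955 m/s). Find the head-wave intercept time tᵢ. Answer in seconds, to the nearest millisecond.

0.004 s

tᵢ = 2h·√(V₂²−V₁²)/(V₁V₂).
√(V₂²−V₁²) = √(4955²−1465²) = 4733.5 m/s.
tᵢ = 2·2.9·4733.5/(1465·4955) = 0.00378 s.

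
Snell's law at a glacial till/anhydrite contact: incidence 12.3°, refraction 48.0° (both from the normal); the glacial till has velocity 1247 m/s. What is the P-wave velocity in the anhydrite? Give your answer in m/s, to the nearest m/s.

Snell's law: sin 12.3°/V₁ = sin 48.0°/V₂.
V₂ = V₁·sin 48.0°/sin 12.3° = 1247 × 3.4884 = 4350.09 m/s.

4350 m/s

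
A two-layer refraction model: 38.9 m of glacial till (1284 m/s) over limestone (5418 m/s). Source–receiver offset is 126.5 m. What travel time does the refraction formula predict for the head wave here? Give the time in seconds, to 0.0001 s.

t = x/V₂ + 2h·√(V₂²−V₁²)/(V₁V₂).
√(V₂²−V₁²) = √(5418²−1284²) = 5263.7 m/s; delay term = 2·38.9·5263.7/(1284·5418) = 0.05887 s.
t = 126.5/5418 + 0.05887 = 0.08221 s.

0.0822 s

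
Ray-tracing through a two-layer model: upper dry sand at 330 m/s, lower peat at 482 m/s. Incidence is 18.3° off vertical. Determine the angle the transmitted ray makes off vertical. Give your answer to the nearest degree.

sin θ₁/V₁ = sin θ₂/V₂ ⇒ sin θ₂ = 482·sin 18.3°/330 = 482·0.3140/330 = 0.4586.
θ₂ = arcsin 0.4586 = 27.30° from the normal.

27°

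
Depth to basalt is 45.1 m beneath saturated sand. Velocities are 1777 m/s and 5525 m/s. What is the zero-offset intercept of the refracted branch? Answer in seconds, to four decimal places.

tᵢ = 2h·√(V₂²−V₁²)/(V₁V₂).
√(V₂²−V₁²) = √(5525²−1777²) = 5231.4 m/s.
tᵢ = 2·45.1·5231.4/(1777·5525) = 0.04806 s.

0.0481 s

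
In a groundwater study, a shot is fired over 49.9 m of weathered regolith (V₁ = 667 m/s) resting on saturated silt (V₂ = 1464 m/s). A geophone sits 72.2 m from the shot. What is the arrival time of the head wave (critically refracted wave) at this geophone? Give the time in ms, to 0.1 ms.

θ_c = arcsin(V₁/V₂) = arcsin(667/1464) = 27.10°, cos θ_c = 0.8902.
Intercept time tᵢ = 2h cos θ_c / V₁ = 2·49.9·0.8902/667 = 0.13319 s.
t = x/V₂ + tᵢ = 72.2/1464 + 0.13319 = 0.18251 s.

182.5 ms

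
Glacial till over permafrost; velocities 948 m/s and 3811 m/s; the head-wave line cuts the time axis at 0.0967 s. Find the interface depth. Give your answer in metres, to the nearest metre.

47 m

h = tᵢ·V₁·V₂ / (2·√(V₂²−V₁²)).
√(V₂²−V₁²) = √(3811² − 948²) = 3691.2 m/s.
h = 0.0967 s × 948 × 3811 / (2 × 3691.2) = 47.32 m.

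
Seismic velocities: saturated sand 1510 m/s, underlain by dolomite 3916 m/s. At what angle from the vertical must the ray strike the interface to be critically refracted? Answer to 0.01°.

22.68°

Critical incidence: sin θ_c = V₁/V₂ = 1510/3916 = 0.3856.
θ_c = arcsin 0.3856 = 22.68°.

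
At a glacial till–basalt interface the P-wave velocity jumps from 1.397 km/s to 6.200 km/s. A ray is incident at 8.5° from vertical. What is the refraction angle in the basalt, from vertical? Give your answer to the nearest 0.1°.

sin θ₁/V₁ = sin θ₂/V₂ ⇒ sin θ₂ = 6.200·sin 8.5°/1.397 = 6.200·0.1478/1.397 = 0.6560.
θ₂ = sin⁻¹(0.6560) = 40.99° (from vertical).

41.0°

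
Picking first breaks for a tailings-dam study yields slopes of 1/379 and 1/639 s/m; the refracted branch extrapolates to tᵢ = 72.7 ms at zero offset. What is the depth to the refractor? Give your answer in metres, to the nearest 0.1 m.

17.1 m

h = tᵢ·V₁·V₂ / (2·√(V₂²−V₁²)).
√(V₂²−V₁²) = √(639² − 379²) = 514.5 m/s.
h = 0.0727 s × 379 × 639 / (2 × 514.5) = 17.11 m.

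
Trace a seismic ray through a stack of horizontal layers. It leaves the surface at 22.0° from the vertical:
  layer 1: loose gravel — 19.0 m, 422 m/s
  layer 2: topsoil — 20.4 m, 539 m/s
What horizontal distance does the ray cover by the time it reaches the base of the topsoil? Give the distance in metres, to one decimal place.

18.8 m

Apply Snell's law at each interface; in layer i the horizontal offset is hᵢ·tan θᵢ.
Layer 1: θ = 22.00°; offset = 19.0·tan 22.00° = 7.676 m.
Layer 2: sin θ = 539·sin 22.0°/422 = 0.4785, θ = 28.59°; offset = 20.4·tan 28.59° = 11.116 m.
Summing the layer offsets gives 18.792 m.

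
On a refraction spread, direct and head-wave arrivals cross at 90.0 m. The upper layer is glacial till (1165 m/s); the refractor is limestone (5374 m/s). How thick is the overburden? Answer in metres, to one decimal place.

36.1 m

x_cross = 2h·√((V₂+V₁)/(V₂−V₁)) → h = x_cross / (2·√((V₂+V₁)/(V₂−V₁))).
√((V₂+V₁)/(V₂−V₁)) = √((5374+1165)/(5374−1165)) = 1.2464.
h = 90.0 / (2·1.2464) = 36.10 m.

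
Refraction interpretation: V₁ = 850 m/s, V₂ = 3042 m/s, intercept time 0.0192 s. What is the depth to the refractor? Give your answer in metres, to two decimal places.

h = tᵢ·V₁·V₂ / (2·√(V₂²−V₁²)).
√(V₂²−V₁²) = √(3042² − 850²) = 2920.8 m/s.
h = 0.0192 s × 850 × 3042 / (2 × 2920.8) = 8.50 m.

8.50 m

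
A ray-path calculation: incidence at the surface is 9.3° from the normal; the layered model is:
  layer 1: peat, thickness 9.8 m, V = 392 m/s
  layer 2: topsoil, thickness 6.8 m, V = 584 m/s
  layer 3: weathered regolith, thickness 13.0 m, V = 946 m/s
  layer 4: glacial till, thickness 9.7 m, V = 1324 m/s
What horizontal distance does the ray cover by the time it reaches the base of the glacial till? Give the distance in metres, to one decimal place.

15.1 m

Ray parameter p = sin 9.3° / 392 m/s = 4.1225e-04 s/m.
Layer 1: θ = 9.30°; offset = 9.8·tan 9.30° = 1.605 m.
Layer 2: sin θ = p·584 = 0.2408 → θ = 13.93°; offset = 6.8·tan 13.93° = 1.687 m.
Layer 3: sin θ = p·946 = 0.3900 → θ = 22.95°; offset = 13.0·tan 22.95° = 5.506 m.
Layer 4: sin θ = p·1324 = 0.5458 → θ = 33.08°; offset = 9.7·tan 33.08° = 6.319 m.
Σ offsets = 15.116 m.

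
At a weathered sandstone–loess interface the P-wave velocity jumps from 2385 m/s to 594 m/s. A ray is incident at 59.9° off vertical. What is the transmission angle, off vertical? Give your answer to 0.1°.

sin θ₁/V₁ = sin θ₂/V₂ ⇒ sin θ₂ = 594·sin 59.9°/2385 = 594·0.8652/2385 = 0.2155.
θ₂ = sin⁻¹(0.2155) = 12.44° (from vertical).

12.4°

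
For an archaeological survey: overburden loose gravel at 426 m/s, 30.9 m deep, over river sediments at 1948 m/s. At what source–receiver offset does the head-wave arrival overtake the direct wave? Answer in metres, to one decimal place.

x_cross = 2h·√((V₂+V₁)/(V₂−V₁)).
(V₂+V₁)/(V₂−V₁) = (1948+426)/(1948−426) = 1.5598; √ = 1.2489.
x_cross = 2·30.9·1.2489 = 77.18 m.

77.2 m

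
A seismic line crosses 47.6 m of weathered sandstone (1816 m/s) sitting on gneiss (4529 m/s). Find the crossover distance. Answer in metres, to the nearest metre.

146 m

x_cross = 2h·√((V₂+V₁)/(V₂−V₁)).
(V₂+V₁)/(V₂−V₁) = (4529+1816)/(4529−1816) = 2.3387; √ = 1.5293.
x_cross = 2·47.6·1.5293 = 145.59 m.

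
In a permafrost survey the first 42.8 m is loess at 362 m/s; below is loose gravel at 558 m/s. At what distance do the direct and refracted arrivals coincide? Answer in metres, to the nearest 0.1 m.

185.5 m

x_cross = 2h·√((V₂+V₁)/(V₂−V₁)).
(V₂+V₁)/(V₂−V₁) = (558+362)/(558−362) = 4.6939; √ = 2.1665.
x_cross = 2·42.8·2.1665 = 185.46 m.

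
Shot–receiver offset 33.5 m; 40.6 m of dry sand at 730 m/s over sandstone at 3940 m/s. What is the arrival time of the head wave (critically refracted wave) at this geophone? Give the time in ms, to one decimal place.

θ_c = arcsin(V₁/V₂) = arcsin(730/3940) = 10.68°, cos θ_c = 0.9827.
Intercept time tᵢ = 2h cos θ_c / V₁ = 2·40.6·0.9827/730 = 0.10931 s.
t = x/V₂ + tᵢ = 33.5/3940 + 0.10931 = 0.11781 s.

117.8 ms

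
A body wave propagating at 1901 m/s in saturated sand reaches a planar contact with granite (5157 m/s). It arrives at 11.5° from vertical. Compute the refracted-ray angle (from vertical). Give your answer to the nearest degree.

Snell's law: sin θ₂ = (V₂/V₁)·sin θ₁ = (5157/1901)·sin 11.5° = 0.5408.
θ₂ = sin⁻¹(0.5408) = 32.74° (from vertical).

33°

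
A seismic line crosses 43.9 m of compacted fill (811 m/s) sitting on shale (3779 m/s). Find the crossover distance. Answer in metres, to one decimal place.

109.2 m

θ_c = arcsin(811/3779) = 12.39°, so cos θ_c = 0.9767 and tᵢ = 2h cos θ_c/V₁ = 0.1057 s.
At crossover x/V₁ = x/V₂ + tᵢ ⇒ x = tᵢ/(1/V₁ − 1/V₂) = 0.10574/(1.2330e-03 − 2.6462e-04) = 109.19 m.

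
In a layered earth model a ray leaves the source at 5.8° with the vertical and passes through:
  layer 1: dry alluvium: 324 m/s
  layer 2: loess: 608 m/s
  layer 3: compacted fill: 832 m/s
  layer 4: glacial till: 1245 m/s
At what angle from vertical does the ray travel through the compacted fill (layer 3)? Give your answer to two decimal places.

15.04°

Snell's law across each interface conserves sin θ / V, so sin θ_3 = V_3·sin θ₁/V₁.
sin θ_3 = 832 × sin 5.8° / 324 = 0.2595.
θ_3 = arcsin 0.2595 = 15.04°.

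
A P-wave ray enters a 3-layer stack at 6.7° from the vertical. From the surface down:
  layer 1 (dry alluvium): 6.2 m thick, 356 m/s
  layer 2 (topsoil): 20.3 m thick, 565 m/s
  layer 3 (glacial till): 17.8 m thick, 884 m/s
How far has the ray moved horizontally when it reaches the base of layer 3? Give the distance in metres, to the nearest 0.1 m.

p = sin θ₁/V₁ = sin 6.7°/356 = 3.2773e-04 s/m is conserved through the stack.
Layer 1: θ = 6.70°; offset = 6.2·tan 6.70° = 0.728 m.
Layer 2: sin θ = p·565 = 0.1852 → θ = 10.67°; offset = 20.3·tan 10.67° = 3.825 m.
Layer 3: sin θ = p·884 = 0.2897 → θ = 16.84°; offset = 17.8·tan 16.84° = 5.388 m.
Σ offsets = 9.941 m.

9.9 m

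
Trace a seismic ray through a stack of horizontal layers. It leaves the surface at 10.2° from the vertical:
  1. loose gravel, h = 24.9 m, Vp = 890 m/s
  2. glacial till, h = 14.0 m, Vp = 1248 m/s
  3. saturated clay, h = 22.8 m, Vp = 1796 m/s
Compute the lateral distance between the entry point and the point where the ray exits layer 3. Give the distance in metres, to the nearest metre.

Apply Snell's law at each interface; in layer i the horizontal offset is hᵢ·tan θᵢ.
Layer 1: θ = 10.20°; offset = 24.9·tan 10.20° = 4.480 m.
Layer 2: sin θ = 1248·sin 10.2°/890 = 0.2483, θ = 14.38°; offset = 14.0·tan 14.38° = 3.589 m.
Layer 3: sin θ = 1796·sin 10.2°/890 = 0.3574, θ = 20.94°; offset = 22.8·tan 20.94° = 8.724 m.
Summing the layer offsets gives 16.793 m.

17 m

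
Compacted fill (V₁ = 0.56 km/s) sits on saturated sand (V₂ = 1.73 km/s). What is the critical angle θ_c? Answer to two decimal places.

Critical incidence: sin θ_c = V₁/V₂ = 0.56/1.73 = 0.3237.
θ_c = arcsin 0.3237 = 18.89°.

18.89°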